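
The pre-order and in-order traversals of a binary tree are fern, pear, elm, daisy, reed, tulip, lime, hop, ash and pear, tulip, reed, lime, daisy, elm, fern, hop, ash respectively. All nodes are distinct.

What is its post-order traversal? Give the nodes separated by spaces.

tulip lime reed daisy elm pear ash hop fern

The first element of pre-order is the root; it splits in-order into left and right subtrees.
Root fern: left subtree has 6 nodes {pear, tulip, reed, lime, daisy, elm}, right has 2 {hop, ash}.
  Root pear: left subtree has 0 nodes { }, right has 5 {tulip, reed, lime, daisy, elm}.
    Root elm: left subtree has 4 nodes {tulip, reed, lime, daisy}, right has 0 { }.
      Root daisy: left subtree has 3 nodes {tulip, reed, lime}, right has 0 { }.
        Root reed: left subtree has 1 node {tulip}, right has 1 {lime}.
  Root hop: left subtree has 0 nodes { }, right has 1 {ash}.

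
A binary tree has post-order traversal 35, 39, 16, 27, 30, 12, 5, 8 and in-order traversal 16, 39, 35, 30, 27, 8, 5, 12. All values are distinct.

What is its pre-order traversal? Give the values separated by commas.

The last element of post-order is the root; it splits in-order into left and right subtrees.
Root 8: left subtree has 5 nodes {16, 39, 35, 30, 27}, right has 2 {5, 12}.
  Root 30: left subtree has 3 nodes {16, 39, 35}, right has 1 {27}.
    Root 16: left subtree has 0 nodes { }, right has 2 {39, 35}.
      Root 39: left subtree has 0 nodes { }, right has 1 {35}.
  Root 5: left subtree has 0 nodes { }, right has 1 {12}.

8, 30, 16, 39, 35, 27, 5, 12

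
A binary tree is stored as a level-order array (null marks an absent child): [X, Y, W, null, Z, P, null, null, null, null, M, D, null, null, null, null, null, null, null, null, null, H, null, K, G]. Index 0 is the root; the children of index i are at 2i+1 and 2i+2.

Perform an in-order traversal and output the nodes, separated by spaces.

Y Z H M X K D G P W

In-order visits the left subtree, then the node, then the right subtree.
At X: go left to Y.
  At Y: no left child.
  Visit Y.
  At Y: go right to Z.
    At Z: no left child.
    Visit Z.
    At Z: go right to M.
      At M: go left to H.
        H is a leaf — visit H.
      Visit M.
      At M: no right child.
Visit X.
At X: go right to W.
  At W: go left to P.
    At P: go left to D.
      At D: go left to K.
        K is a leaf — visit K.
      Visit D.
      At D: go right to G.
        G is a leaf — visit G.
    Visit P.
    At P: no right child.
  Visit W.
  At W: no right child.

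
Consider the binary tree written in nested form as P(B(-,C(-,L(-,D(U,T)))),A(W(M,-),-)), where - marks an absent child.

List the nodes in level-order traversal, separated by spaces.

P B A C W L M D U T

Level-order visits nodes level by level from the root, left to right within each level.
Level 0: P
Level 1: B, A
Level 2: C, W
Level 3: L, M
Level 4: D
Level 5: U, T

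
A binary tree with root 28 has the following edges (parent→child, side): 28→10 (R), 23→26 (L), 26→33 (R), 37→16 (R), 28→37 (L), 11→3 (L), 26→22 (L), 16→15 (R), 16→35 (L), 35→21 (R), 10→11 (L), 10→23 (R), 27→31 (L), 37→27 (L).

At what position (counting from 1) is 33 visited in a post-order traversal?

11

Post-order visits the left subtree, then the right subtree, then the node.
At 28: go left to 37.
  At 37: go left to 27.
    At 27: go left to 31.
      31 is a leaf — visit 31.
    At 27: no right child.
    Visit 27.
  At 37: go right to 16.
    At 16: go left to 35.
      At 35: no left child.
      At 35: go right to 21.
        21 is a leaf — visit 21.
      Visit 35.
    At 16: go right to 15.
      15 is a leaf — visit 15.
    Visit 16.
  Visit 37.
At 28: go right to 10.
  At 10: go left to 11.
    At 11: go left to 3.
      3 is a leaf — visit 3.
    At 11: no right child.
    Visit 11.
  At 10: go right to 23.
    At 23: go left to 26.
      At 26: go left to 22.
        22 is a leaf — visit 22.
      At 26: go right to 33.
        33 is a leaf — visit 33.
      Visit 26.
    At 23: no right child.
    Visit 23.
  Visit 10.
Visit 28.
Full post-order sequence: 31, 27, 21, 35, 15, 16, 37, 3, 11, 22, 33, 26, 23, 10, 28.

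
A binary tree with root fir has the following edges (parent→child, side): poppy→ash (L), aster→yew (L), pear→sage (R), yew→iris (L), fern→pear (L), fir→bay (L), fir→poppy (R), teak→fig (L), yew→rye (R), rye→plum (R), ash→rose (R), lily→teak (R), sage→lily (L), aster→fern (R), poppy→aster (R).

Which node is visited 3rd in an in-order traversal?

In-order visits the left subtree, then the node, then the right subtree.
At fir: go left to bay.
  bay is a leaf — visit bay.
Visit fir.
At fir: go right to poppy.
  At poppy: go left to ash.
    At ash: no left child.
    Visit ash.
    At ash: go right to rose.
      rose is a leaf — visit rose.
  Visit poppy.
  At poppy: go right to aster.
    At aster: go left to yew.
      At yew: go left to iris.
        iris is a leaf — visit iris.
      Visit yew.
      At yew: go right to rye.
        At rye: no left child.
        Visit rye.
        At rye: go right to plum.
          plum is a leaf — visit plum.
    Visit aster.
    At aster: go right to fern.
      At fern: go left to pear.
        At pear: no left child.
        Visit pear.
        At pear: go right to sage.
          At sage: go left to lily.
            At lily: no left child.
            Visit lily.
            At lily: go right to teak.
              At teak: go left to fig.
                fig is a leaf — visit fig.
              Visit teak.
              At teak: no right child.
          Visit sage.
          At sage: no right child.
      Visit fern.
      At fern: no right child.
Full in-order sequence: bay, fir, ash, rose, poppy, iris, yew, rye, plum, aster, pear, lily, fig, teak, sage, fern.

ash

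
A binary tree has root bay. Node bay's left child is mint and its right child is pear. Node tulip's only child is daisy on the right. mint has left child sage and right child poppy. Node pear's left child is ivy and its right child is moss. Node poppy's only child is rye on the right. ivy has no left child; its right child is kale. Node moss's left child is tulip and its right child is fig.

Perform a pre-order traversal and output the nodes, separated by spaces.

Pre-order visits the node, then its left subtree, then its right subtree.
Visit bay.
At bay: go left to mint.
  Visit mint.
  At mint: go left to sage.
    sage is a leaf — visit sage.
  At mint: go right to poppy.
    Visit poppy.
    At poppy: no left child.
    At poppy: go right to rye.
      rye is a leaf — visit rye.
At bay: go right to pear.
  Visit pear.
  At pear: go left to ivy.
    Visit ivy.
    At ivy: no left child.
    At ivy: go right to kale.
      kale is a leaf — visit kale.
  At pear: go right to moss.
    Visit moss.
    At moss: go left to tulip.
      Visit tulip.
      At tulip: no left child.
      At tulip: go right to daisy.
        daisy is a leaf — visit daisy.
    At moss: go right to fig.
      fig is a leaf — visit fig.

bay mint sage poppy rye pear ivy kale moss tulip daisy fig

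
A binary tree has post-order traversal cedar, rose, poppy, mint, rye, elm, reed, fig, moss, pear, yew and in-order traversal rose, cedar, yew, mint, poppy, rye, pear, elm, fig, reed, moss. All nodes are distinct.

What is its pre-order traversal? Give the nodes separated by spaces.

yew rose cedar pear rye mint poppy moss fig elm reed

The last element of post-order is the root; it splits in-order into left and right subtrees.
Root yew: left subtree has 2 nodes {rose, cedar}, right has 8 {mint, poppy, rye, pear, elm, fig, reed, moss}.
  Root rose: left subtree has 0 nodes { }, right has 1 {cedar}.
  Root pear: left subtree has 3 nodes {mint, poppy, rye}, right has 4 {elm, fig, reed, moss}.
    Root rye: left subtree has 2 nodes {mint, poppy}, right has 0 { }.
      Root mint: left subtree has 0 nodes { }, right has 1 {poppy}.
    Root moss: left subtree has 3 nodes {elm, fig, reed}, right has 0 { }.
      Root fig: left subtree has 1 node {elm}, right has 1 {reed}.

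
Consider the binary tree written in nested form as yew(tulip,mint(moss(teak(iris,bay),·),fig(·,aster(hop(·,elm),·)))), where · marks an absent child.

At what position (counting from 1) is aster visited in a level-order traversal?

7

Level-order visits nodes level by level from the root, left to right within each level.
Level 0: yew
Level 1: tulip, mint
Level 2: moss, fig
Level 3: teak, aster
Level 4: iris, bay, hop
Level 5: elm
Full level-order sequence: yew, tulip, mint, moss, fig, teak, aster, iris, bay, hop, elm.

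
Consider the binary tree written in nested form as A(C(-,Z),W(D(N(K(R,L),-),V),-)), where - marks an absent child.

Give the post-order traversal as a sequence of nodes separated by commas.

Z, C, R, L, K, N, V, D, W, A

Post-order visits the left subtree, then the right subtree, then the node.
At A: go left to C.
  At C: no left child.
  At C: go right to Z.
    Z is a leaf — visit Z.
  Visit C.
At A: go right to W.
  At W: go left to D.
    At D: go left to N.
      At N: go left to K.
        At K: go left to R.
          R is a leaf — visit R.
        At K: go right to L.
          L is a leaf — visit L.
        Visit K.
      At N: no right child.
      Visit N.
    At D: go right to V.
      V is a leaf — visit V.
    Visit D.
  At W: no right child.
  Visit W.
Visit A.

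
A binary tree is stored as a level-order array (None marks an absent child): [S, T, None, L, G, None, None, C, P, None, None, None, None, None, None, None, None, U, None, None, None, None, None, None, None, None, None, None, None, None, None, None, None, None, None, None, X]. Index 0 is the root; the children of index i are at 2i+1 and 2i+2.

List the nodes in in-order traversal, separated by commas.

C, L, U, X, P, T, G, S

In-order visits the left subtree, then the node, then the right subtree.
At S: go left to T.
  At T: go left to L.
    At L: go left to C.
      C is a leaf — visit C.
    Visit L.
    At L: go right to P.
      At P: go left to U.
        At U: no left child.
        Visit U.
        At U: go right to X.
          X is a leaf — visit X.
      Visit P.
      At P: no right child.
  Visit T.
  At T: go right to G.
    G is a leaf — visit G.
Visit S.
At S: no right child.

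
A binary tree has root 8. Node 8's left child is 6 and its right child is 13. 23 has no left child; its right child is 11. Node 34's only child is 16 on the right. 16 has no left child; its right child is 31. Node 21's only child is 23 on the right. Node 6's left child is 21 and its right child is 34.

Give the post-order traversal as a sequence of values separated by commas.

11, 23, 21, 31, 16, 34, 6, 13, 8

Post-order visits the left subtree, then the right subtree, then the node.
At 8: go left to 6.
  At 6: go left to 21.
    At 21: no left child.
    At 21: go right to 23.
      At 23: no left child.
      At 23: go right to 11.
        11 is a leaf — visit 11.
      Visit 23.
    Visit 21.
  At 6: go right to 34.
    At 34: no left child.
    At 34: go right to 16.
      At 16: no left child.
      At 16: go right to 31.
        31 is a leaf — visit 31.
      Visit 16.
    Visit 34.
  Visit 6.
At 8: go right to 13.
  13 is a leaf — visit 13.
Visit 8.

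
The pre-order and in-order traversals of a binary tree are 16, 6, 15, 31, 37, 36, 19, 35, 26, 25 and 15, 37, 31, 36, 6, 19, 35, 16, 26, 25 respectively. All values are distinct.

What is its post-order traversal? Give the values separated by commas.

37, 36, 31, 15, 35, 19, 6, 25, 26, 16

The first element of pre-order is the root; it splits in-order into left and right subtrees.
Root 16: left subtree has 7 nodes {15, 37, 31, 36, 6, 19, 35}, right has 2 {26, 25}.
  Root 6: left subtree has 4 nodes {15, 37, 31, 36}, right has 2 {19, 35}.
    Root 15: left subtree has 0 nodes { }, right has 3 {37, 31, 36}.
      Root 31: left subtree has 1 node {37}, right has 1 {36}.
    Root 19: left subtree has 0 nodes { }, right has 1 {35}.
  Root 26: left subtree has 0 nodes { }, right has 1 {25}.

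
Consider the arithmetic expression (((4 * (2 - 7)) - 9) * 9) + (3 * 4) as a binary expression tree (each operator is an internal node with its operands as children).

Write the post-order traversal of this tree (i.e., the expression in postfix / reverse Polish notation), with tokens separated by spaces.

Post-order on an expression tree gives postfix notation: for each operator, emit left operand, right operand, then the operator.

4 2 7 - * 9 - 9 * 3 4 * +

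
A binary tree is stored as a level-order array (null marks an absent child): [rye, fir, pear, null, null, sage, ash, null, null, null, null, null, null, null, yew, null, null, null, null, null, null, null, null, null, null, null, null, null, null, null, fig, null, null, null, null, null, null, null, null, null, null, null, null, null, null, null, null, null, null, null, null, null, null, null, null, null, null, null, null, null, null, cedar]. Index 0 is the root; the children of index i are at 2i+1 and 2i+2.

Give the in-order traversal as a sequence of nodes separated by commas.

fir, rye, sage, pear, ash, yew, cedar, fig

In-order visits the left subtree, then the node, then the right subtree.
At rye: go left to fir.
  fir is a leaf — visit fir.
Visit rye.
At rye: go right to pear.
  At pear: go left to sage.
    sage is a leaf — visit sage.
  Visit pear.
  At pear: go right to ash.
    At ash: no left child.
    Visit ash.
    At ash: go right to yew.
      At yew: no left child.
      Visit yew.
      At yew: go right to fig.
        At fig: go left to cedar.
          cedar is a leaf — visit cedar.
        Visit fig.
        At fig: no right child.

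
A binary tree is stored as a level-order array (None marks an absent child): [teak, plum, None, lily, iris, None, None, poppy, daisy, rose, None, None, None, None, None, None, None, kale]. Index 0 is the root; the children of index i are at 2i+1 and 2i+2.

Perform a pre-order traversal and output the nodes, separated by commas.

Pre-order visits the node, then its left subtree, then its right subtree.
Visit teak.
At teak: go left to plum.
  Visit plum.
  At plum: go left to lily.
    Visit lily.
    At lily: go left to poppy.
      poppy is a leaf — visit poppy.
    At lily: go right to daisy.
      Visit daisy.
      At daisy: go left to kale.
        kale is a leaf — visit kale.
      At daisy: no right child.
  At plum: go right to iris.
    Visit iris.
    At iris: go left to rose.
      rose is a leaf — visit rose.
    At iris: no right child.
At teak: no right child.

teak, plum, lily, poppy, daisy, kale, iris, rose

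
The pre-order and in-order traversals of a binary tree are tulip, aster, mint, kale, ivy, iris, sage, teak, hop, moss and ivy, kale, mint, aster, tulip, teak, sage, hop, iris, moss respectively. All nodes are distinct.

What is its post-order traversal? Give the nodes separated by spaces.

The first element of pre-order is the root; it splits in-order into left and right subtrees.
Root tulip: left subtree has 4 nodes {ivy, kale, mint, aster}, right has 5 {teak, sage, hop, iris, moss}.
  Root aster: left subtree has 3 nodes {ivy, kale, mint}, right has 0 { }.
    Root mint: left subtree has 2 nodes {ivy, kale}, right has 0 { }.
      Root kale: left subtree has 1 node {ivy}, right has 0 { }.
  Root iris: left subtree has 3 nodes {teak, sage, hop}, right has 1 {moss}.
    Root sage: left subtree has 1 node {teak}, right has 1 {hop}.

ivy kale mint aster teak hop sage moss iris tulip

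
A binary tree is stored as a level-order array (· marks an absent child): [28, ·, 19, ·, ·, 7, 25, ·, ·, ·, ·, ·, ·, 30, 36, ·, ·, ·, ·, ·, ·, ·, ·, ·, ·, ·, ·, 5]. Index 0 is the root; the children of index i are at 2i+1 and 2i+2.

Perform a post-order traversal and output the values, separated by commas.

7, 5, 30, 36, 25, 19, 28

Post-order visits the left subtree, then the right subtree, then the node.
At 28: no left child.
At 28: go right to 19.
  At 19: go left to 7.
    7 is a leaf — visit 7.
  At 19: go right to 25.
    At 25: go left to 30.
      At 30: go left to 5.
        5 is a leaf — visit 5.
      At 30: no right child.
      Visit 30.
    At 25: go right to 36.
      36 is a leaf — visit 36.
    Visit 25.
  Visit 19.
Visit 28.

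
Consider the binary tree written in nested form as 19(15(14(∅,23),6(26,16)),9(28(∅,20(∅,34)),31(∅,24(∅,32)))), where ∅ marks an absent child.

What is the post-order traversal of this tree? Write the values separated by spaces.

Post-order visits the left subtree, then the right subtree, then the node.
At 19: go left to 15.
  At 15: go left to 14.
    At 14: no left child.
    At 14: go right to 23.
      23 is a leaf — visit 23.
    Visit 14.
  At 15: go right to 6.
    At 6: go left to 26.
      26 is a leaf — visit 26.
    At 6: go right to 16.
      16 is a leaf — visit 16.
    Visit 6.
  Visit 15.
At 19: go right to 9.
  At 9: go left to 28.
    At 28: no left child.
    At 28: go right to 20.
      At 20: no left child.
      At 20: go right to 34.
        34 is a leaf — visit 34.
      Visit 20.
    Visit 28.
  At 9: go right to 31.
    At 31: no left child.
    At 31: go right to 24.
      At 24: no left child.
      At 24: go right to 32.
        32 is a leaf — visit 32.
      Visit 24.
    Visit 31.
  Visit 9.
Visit 19.

23 14 26 16 6 15 34 20 28 32 24 31 9 19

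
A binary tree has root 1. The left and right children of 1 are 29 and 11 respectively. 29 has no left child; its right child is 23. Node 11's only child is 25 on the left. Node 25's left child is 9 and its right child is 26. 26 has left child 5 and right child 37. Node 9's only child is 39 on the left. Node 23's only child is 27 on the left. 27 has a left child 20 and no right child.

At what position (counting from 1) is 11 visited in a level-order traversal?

Level-order visits nodes level by level from the root, left to right within each level.
Level 0: 1
Level 1: 29, 11
Level 2: 23, 25
Level 3: 27, 9, 26
Level 4: 20, 39, 5, 37
Full level-order sequence: 1, 29, 11, 23, 25, 27, 9, 26, 20, 39, 5, 37.

3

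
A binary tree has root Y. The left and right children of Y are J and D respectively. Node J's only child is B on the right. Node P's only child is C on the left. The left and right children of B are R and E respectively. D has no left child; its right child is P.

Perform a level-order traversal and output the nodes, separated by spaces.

Level-order visits nodes level by level from the root, left to right within each level.
Level 0: Y
Level 1: J, D
Level 2: B, P
Level 3: R, E, C

Y J D B P R E C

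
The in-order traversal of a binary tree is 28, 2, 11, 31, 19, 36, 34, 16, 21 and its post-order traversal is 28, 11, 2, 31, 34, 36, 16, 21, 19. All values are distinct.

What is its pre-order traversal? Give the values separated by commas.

19, 31, 2, 28, 11, 21, 16, 36, 34

The last element of post-order is the root; it splits in-order into left and right subtrees.
Root 19: left subtree has 4 nodes {28, 2, 11, 31}, right has 4 {36, 34, 16, 21}.
  Root 31: left subtree has 3 nodes {28, 2, 11}, right has 0 { }.
    Root 2: left subtree has 1 node {28}, right has 1 {11}.
  Root 21: left subtree has 3 nodes {36, 34, 16}, right has 0 { }.
    Root 16: left subtree has 2 nodes {36, 34}, right has 0 { }.
      Root 36: left subtree has 0 nodes { }, right has 1 {34}.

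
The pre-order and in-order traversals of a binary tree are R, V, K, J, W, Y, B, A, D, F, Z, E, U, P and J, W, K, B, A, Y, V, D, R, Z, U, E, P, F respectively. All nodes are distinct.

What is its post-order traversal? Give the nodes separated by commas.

The first element of pre-order is the root; it splits in-order into left and right subtrees.
Root R: left subtree has 8 nodes {J, W, K, B, A, Y, V, D}, right has 5 {Z, U, E, P, F}.
  Root V: left subtree has 6 nodes {J, W, K, B, A, Y}, right has 1 {D}.
    Root K: left subtree has 2 nodes {J, W}, right has 3 {B, A, Y}.
      Root J: left subtree has 0 nodes { }, right has 1 {W}.
      Root Y: left subtree has 2 nodes {B, A}, right has 0 { }.
        Root B: left subtree has 0 nodes { }, right has 1 {A}.
  Root F: left subtree has 4 nodes {Z, U, E, P}, right has 0 { }.
    Root Z: left subtree has 0 nodes { }, right has 3 {U, E, P}.
      Root E: left subtree has 1 node {U}, right has 1 {P}.

W, J, A, B, Y, K, D, V, U, P, E, Z, F, R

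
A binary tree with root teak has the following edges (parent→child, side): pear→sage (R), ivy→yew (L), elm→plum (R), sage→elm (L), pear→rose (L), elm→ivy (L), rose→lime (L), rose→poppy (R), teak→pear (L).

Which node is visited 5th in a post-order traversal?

Post-order visits the left subtree, then the right subtree, then the node.
At teak: go left to pear.
  At pear: go left to rose.
    At rose: go left to lime.
      lime is a leaf — visit lime.
    At rose: go right to poppy.
      poppy is a leaf — visit poppy.
    Visit rose.
  At pear: go right to sage.
    At sage: go left to elm.
      At elm: go left to ivy.
        At ivy: go left to yew.
          yew is a leaf — visit yew.
        At ivy: no right child.
        Visit ivy.
      At elm: go right to plum.
        plum is a leaf — visit plum.
      Visit elm.
    At sage: no right child.
    Visit sage.
  Visit pear.
At teak: no right child.
Visit teak.
Full post-order sequence: lime, poppy, rose, yew, ivy, plum, elm, sage, pear, teak.

ivy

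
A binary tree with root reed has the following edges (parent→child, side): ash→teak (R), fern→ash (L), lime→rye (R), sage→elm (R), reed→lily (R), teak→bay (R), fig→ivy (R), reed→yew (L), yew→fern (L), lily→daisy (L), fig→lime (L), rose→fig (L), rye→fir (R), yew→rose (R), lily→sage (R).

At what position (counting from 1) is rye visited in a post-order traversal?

Post-order visits the left subtree, then the right subtree, then the node.
At reed: go left to yew.
  At yew: go left to fern.
    At fern: go left to ash.
      At ash: no left child.
      At ash: go right to teak.
        At teak: no left child.
        At teak: go right to bay.
          bay is a leaf — visit bay.
        Visit teak.
      Visit ash.
    At fern: no right child.
    Visit fern.
  At yew: go right to rose.
    At rose: go left to fig.
      At fig: go left to lime.
        At lime: no left child.
        At lime: go right to rye.
          At rye: no left child.
          At rye: go right to fir.
            fir is a leaf — visit fir.
          Visit rye.
        Visit lime.
      At fig: go right to ivy.
        ivy is a leaf — visit ivy.
      Visit fig.
    At rose: no right child.
    Visit rose.
  Visit yew.
At reed: go right to lily.
  At lily: go left to daisy.
    daisy is a leaf — visit daisy.
  At lily: go right to sage.
    At sage: no left child.
    At sage: go right to elm.
      elm is a leaf — visit elm.
    Visit sage.
  Visit lily.
Visit reed.
Full post-order sequence: bay, teak, ash, fern, fir, rye, lime, ivy, fig, rose, yew, daisy, elm, sage, lily, reed.

6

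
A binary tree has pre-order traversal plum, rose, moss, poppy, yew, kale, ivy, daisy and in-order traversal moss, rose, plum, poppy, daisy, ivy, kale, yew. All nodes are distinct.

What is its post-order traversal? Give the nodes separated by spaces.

The first element of pre-order is the root; it splits in-order into left and right subtrees.
Root plum: left subtree has 2 nodes {moss, rose}, right has 5 {poppy, daisy, ivy, kale, yew}.
  Root rose: left subtree has 1 node {moss}, right has 0 { }.
  Root poppy: left subtree has 0 nodes { }, right has 4 {daisy, ivy, kale, yew}.
    Root yew: left subtree has 3 nodes {daisy, ivy, kale}, right has 0 { }.
      Root kale: left subtree has 2 nodes {daisy, ivy}, right has 0 { }.
        Root ivy: left subtree has 1 node {daisy}, right has 0 { }.

moss rose daisy ivy kale yew poppy plum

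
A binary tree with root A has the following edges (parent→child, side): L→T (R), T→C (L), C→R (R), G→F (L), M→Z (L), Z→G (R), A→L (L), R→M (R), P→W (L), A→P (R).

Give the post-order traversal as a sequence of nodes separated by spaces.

F G Z M R C T L W P A

Post-order visits the left subtree, then the right subtree, then the node.
At A: go left to L.
  At L: no left child.
  At L: go right to T.
    At T: go left to C.
      At C: no left child.
      At C: go right to R.
        At R: no left child.
        At R: go right to M.
          At M: go left to Z.
            At Z: no left child.
            At Z: go right to G.
              At G: go left to F.
                F is a leaf — visit F.
              At G: no right child.
              Visit G.
            Visit Z.
          At M: no right child.
          Visit M.
        Visit R.
      Visit C.
    At T: no right child.
    Visit T.
  Visit L.
At A: go right to P.
  At P: go left to W.
    W is a leaf — visit W.
  At P: no right child.
  Visit P.
Visit A.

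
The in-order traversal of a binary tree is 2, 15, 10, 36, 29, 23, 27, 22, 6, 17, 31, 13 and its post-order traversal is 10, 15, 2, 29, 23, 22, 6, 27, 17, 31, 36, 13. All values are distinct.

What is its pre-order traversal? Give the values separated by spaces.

13 36 2 15 10 31 17 27 23 29 6 22

The last element of post-order is the root; it splits in-order into left and right subtrees.
Root 13: left subtree has 11 nodes {2, 15, 10, 36, 29, 23, 27, 22, 6, 17, 31}, right has 0 { }.
  Root 36: left subtree has 3 nodes {2, 15, 10}, right has 7 {29, 23, 27, 22, 6, 17, 31}.
    Root 2: left subtree has 0 nodes { }, right has 2 {15, 10}.
      Root 15: left subtree has 0 nodes { }, right has 1 {10}.
    Root 31: left subtree has 6 nodes {29, 23, 27, 22, 6, 17}, right has 0 { }.
      Root 17: left subtree has 5 nodes {29, 23, 27, 22, 6}, right has 0 { }.
        Root 27: left subtree has 2 nodes {29, 23}, right has 2 {22, 6}.
          Root 23: left subtree has 1 node {29}, right has 0 { }.
          Root 6: left subtree has 1 node {22}, right has 0 { }.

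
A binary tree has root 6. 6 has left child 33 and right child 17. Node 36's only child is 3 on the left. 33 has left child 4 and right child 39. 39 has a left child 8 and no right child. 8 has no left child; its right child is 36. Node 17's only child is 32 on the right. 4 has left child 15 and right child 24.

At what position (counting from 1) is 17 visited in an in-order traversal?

10

In-order visits the left subtree, then the node, then the right subtree.
At 6: go left to 33.
  At 33: go left to 4.
    At 4: go left to 15.
      15 is a leaf — visit 15.
    Visit 4.
    At 4: go right to 24.
      24 is a leaf — visit 24.
  Visit 33.
  At 33: go right to 39.
    At 39: go left to 8.
      At 8: no left child.
      Visit 8.
      At 8: go right to 36.
        At 36: go left to 3.
          3 is a leaf — visit 3.
        Visit 36.
        At 36: no right child.
    Visit 39.
    At 39: no right child.
Visit 6.
At 6: go right to 17.
  At 17: no left child.
  Visit 17.
  At 17: go right to 32.
    32 is a leaf — visit 32.
Full in-order sequence: 15, 4, 24, 33, 8, 3, 36, 39, 6, 17, 32.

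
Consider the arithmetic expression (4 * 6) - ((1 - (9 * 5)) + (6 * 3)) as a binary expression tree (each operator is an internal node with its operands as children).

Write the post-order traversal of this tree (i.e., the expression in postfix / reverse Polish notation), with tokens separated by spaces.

Post-order on an expression tree gives postfix notation: for each operator, emit left operand, right operand, then the operator.

4 6 * 1 9 5 * - 6 3 * + -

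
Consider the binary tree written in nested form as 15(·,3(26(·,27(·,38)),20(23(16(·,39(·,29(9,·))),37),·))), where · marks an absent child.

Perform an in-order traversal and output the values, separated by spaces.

15 26 27 38 3 16 39 9 29 23 37 20

In-order visits the left subtree, then the node, then the right subtree.
At 15: no left child.
Visit 15.
At 15: go right to 3.
  At 3: go left to 26.
    At 26: no left child.
    Visit 26.
    At 26: go right to 27.
      At 27: no left child.
      Visit 27.
      At 27: go right to 38.
        38 is a leaf — visit 38.
  Visit 3.
  At 3: go right to 20.
    At 20: go left to 23.
      At 23: go left to 16.
        At 16: no left child.
        Visit 16.
        At 16: go right to 39.
          At 39: no left child.
          Visit 39.
          At 39: go right to 29.
            At 29: go left to 9.
              9 is a leaf — visit 9.
            Visit 29.
            At 29: no right child.
      Visit 23.
      At 23: go right to 37.
        37 is a leaf — visit 37.
    Visit 20.
    At 20: no right child.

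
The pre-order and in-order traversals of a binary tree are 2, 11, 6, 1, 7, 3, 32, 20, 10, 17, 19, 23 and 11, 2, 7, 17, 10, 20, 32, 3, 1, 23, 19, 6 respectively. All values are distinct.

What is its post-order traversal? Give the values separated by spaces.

The first element of pre-order is the root; it splits in-order into left and right subtrees.
Root 2: left subtree has 1 node {11}, right has 10 {7, 17, 10, 20, 32, 3, 1, 23, 19, 6}.
  Root 6: left subtree has 9 nodes {7, 17, 10, 20, 32, 3, 1, 23, 19}, right has 0 { }.
    Root 1: left subtree has 6 nodes {7, 17, 10, 20, 32, 3}, right has 2 {23, 19}.
      Root 7: left subtree has 0 nodes { }, right has 5 {17, 10, 20, 32, 3}.
        Root 3: left subtree has 4 nodes {17, 10, 20, 32}, right has 0 { }.
          Root 32: left subtree has 3 nodes {17, 10, 20}, right has 0 { }.
            Root 20: left subtree has 2 nodes {17, 10}, right has 0 { }.
              Root 10: left subtree has 1 node {17}, right has 0 { }.
      Root 19: left subtree has 1 node {23}, right has 0 { }.

11 17 10 20 32 3 7 23 19 1 6 2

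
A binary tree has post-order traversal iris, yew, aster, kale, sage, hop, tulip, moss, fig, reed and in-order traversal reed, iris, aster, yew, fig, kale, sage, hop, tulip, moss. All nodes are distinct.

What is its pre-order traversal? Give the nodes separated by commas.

reed, fig, aster, iris, yew, moss, tulip, hop, sage, kale

The last element of post-order is the root; it splits in-order into left and right subtrees.
Root reed: left subtree has 0 nodes { }, right has 9 {iris, aster, yew, fig, kale, sage, hop, tulip, moss}.
  Root fig: left subtree has 3 nodes {iris, aster, yew}, right has 5 {kale, sage, hop, tulip, moss}.
    Root aster: left subtree has 1 node {iris}, right has 1 {yew}.
    Root moss: left subtree has 4 nodes {kale, sage, hop, tulip}, right has 0 { }.
      Root tulip: left subtree has 3 nodes {kale, sage, hop}, right has 0 { }.
        Root hop: left subtree has 2 nodes {kale, sage}, right has 0 { }.
          Root sage: left subtree has 1 node {kale}, right has 0 { }.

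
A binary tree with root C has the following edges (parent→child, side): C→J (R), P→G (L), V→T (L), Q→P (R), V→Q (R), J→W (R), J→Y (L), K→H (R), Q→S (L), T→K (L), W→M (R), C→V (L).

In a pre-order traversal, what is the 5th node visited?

Pre-order visits the node, then its left subtree, then its right subtree.
Visit C.
At C: go left to V.
  Visit V.
  At V: go left to T.
    Visit T.
    At T: go left to K.
      Visit K.
      At K: no left child.
      At K: go right to H.
        H is a leaf — visit H.
    At T: no right child.
  At V: go right to Q.
    Visit Q.
    At Q: go left to S.
      S is a leaf — visit S.
    At Q: go right to P.
      Visit P.
      At P: go left to G.
        G is a leaf — visit G.
      At P: no right child.
At C: go right to J.
  Visit J.
  At J: go left to Y.
    Y is a leaf — visit Y.
  At J: go right to W.
    Visit W.
    At W: no left child.
    At W: go right to M.
      M is a leaf — visit M.
Full pre-order sequence: C, V, T, K, H, Q, S, P, G, J, Y, W, M.

H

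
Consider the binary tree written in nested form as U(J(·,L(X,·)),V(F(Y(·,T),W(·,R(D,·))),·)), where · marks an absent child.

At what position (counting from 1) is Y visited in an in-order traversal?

In-order visits the left subtree, then the node, then the right subtree.
At U: go left to J.
  At J: no left child.
  Visit J.
  At J: go right to L.
    At L: go left to X.
      X is a leaf — visit X.
    Visit L.
    At L: no right child.
Visit U.
At U: go right to V.
  At V: go left to F.
    At F: go left to Y.
      At Y: no left child.
      Visit Y.
      At Y: go right to T.
        T is a leaf — visit T.
    Visit F.
    At F: go right to W.
      At W: no left child.
      Visit W.
      At W: go right to R.
        At R: go left to D.
          D is a leaf — visit D.
        Visit R.
        At R: no right child.
  Visit V.
  At V: no right child.
Full in-order sequence: J, X, L, U, Y, T, F, W, D, R, V.

5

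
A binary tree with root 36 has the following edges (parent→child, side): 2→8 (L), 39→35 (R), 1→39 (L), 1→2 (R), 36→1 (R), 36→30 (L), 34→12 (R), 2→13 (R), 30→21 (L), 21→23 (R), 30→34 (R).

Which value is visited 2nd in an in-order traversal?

23

In-order visits the left subtree, then the node, then the right subtree.
At 36: go left to 30.
  At 30: go left to 21.
    At 21: no left child.
    Visit 21.
    At 21: go right to 23.
      23 is a leaf — visit 23.
  Visit 30.
  At 30: go right to 34.
    At 34: no left child.
    Visit 34.
    At 34: go right to 12.
      12 is a leaf — visit 12.
Visit 36.
At 36: go right to 1.
  At 1: go left to 39.
    At 39: no left child.
    Visit 39.
    At 39: go right to 35.
      35 is a leaf — visit 35.
  Visit 1.
  At 1: go right to 2.
    At 2: go left to 8.
      8 is a leaf — visit 8.
    Visit 2.
    At 2: go right to 13.
      13 is a leaf — visit 13.
Full in-order sequence: 21, 23, 30, 34, 12, 36, 39, 35, 1, 8, 2, 13.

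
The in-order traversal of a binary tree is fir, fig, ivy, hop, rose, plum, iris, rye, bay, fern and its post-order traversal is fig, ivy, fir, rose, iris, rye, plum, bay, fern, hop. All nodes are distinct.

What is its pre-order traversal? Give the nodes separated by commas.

The last element of post-order is the root; it splits in-order into left and right subtrees.
Root hop: left subtree has 3 nodes {fir, fig, ivy}, right has 6 {rose, plum, iris, rye, bay, fern}.
  Root fir: left subtree has 0 nodes { }, right has 2 {fig, ivy}.
    Root ivy: left subtree has 1 node {fig}, right has 0 { }.
  Root fern: left subtree has 5 nodes {rose, plum, iris, rye, bay}, right has 0 { }.
    Root bay: left subtree has 4 nodes {rose, plum, iris, rye}, right has 0 { }.
      Root plum: left subtree has 1 node {rose}, right has 2 {iris, rye}.
        Root rye: left subtree has 1 node {iris}, right has 0 { }.

hop, fir, ivy, fig, fern, bay, plum, rose, rye, iris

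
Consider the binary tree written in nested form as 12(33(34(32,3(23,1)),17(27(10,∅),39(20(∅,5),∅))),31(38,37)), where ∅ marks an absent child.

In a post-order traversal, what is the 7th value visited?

Post-order visits the left subtree, then the right subtree, then the node.
At 12: go left to 33.
  At 33: go left to 34.
    At 34: go left to 32.
      32 is a leaf — visit 32.
    At 34: go right to 3.
      At 3: go left to 23.
        23 is a leaf — visit 23.
      At 3: go right to 1.
        1 is a leaf — visit 1.
      Visit 3.
    Visit 34.
  At 33: go right to 17.
    At 17: go left to 27.
      At 27: go left to 10.
        10 is a leaf — visit 10.
      At 27: no right child.
      Visit 27.
    At 17: go right to 39.
      At 39: go left to 20.
        At 20: no left child.
        At 20: go right to 5.
          5 is a leaf — visit 5.
        Visit 20.
      At 39: no right child.
      Visit 39.
    Visit 17.
  Visit 33.
At 12: go right to 31.
  At 31: go left to 38.
    38 is a leaf — visit 38.
  At 31: go right to 37.
    37 is a leaf — visit 37.
  Visit 31.
Visit 12.
Full post-order sequence: 32, 23, 1, 3, 34, 10, 27, 5, 20, 39, 17, 33, 38, 37, 31, 12.

27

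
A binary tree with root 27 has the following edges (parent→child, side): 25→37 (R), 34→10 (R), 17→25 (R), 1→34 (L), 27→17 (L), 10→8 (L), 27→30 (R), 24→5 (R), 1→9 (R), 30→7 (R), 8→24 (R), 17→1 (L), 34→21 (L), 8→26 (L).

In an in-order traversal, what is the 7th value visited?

10

In-order visits the left subtree, then the node, then the right subtree.
At 27: go left to 17.
  At 17: go left to 1.
    At 1: go left to 34.
      At 34: go left to 21.
        21 is a leaf — visit 21.
      Visit 34.
      At 34: go right to 10.
        At 10: go left to 8.
          At 8: go left to 26.
            26 is a leaf — visit 26.
          Visit 8.
          At 8: go right to 24.
            At 24: no left child.
            Visit 24.
            At 24: go right to 5.
              5 is a leaf — visit 5.
        Visit 10.
        At 10: no right child.
    Visit 1.
    At 1: go right to 9.
      9 is a leaf — visit 9.
  Visit 17.
  At 17: go right to 25.
    At 25: no left child.
    Visit 25.
    At 25: go right to 37.
      37 is a leaf — visit 37.
Visit 27.
At 27: go right to 30.
  At 30: no left child.
  Visit 30.
  At 30: go right to 7.
    7 is a leaf — visit 7.
Full in-order sequence: 21, 34, 26, 8, 24, 5, 10, 1, 9, 17, 25, 37, 27, 30, 7.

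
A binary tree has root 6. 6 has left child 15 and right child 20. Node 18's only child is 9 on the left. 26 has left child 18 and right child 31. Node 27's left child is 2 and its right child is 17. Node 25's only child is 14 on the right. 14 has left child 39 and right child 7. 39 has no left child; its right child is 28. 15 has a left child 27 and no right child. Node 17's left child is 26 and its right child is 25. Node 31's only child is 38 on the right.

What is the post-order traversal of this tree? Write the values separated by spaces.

2 9 18 38 31 26 28 39 7 14 25 17 27 15 20 6

Post-order visits the left subtree, then the right subtree, then the node.
At 6: go left to 15.
  At 15: go left to 27.
    At 27: go left to 2.
      2 is a leaf — visit 2.
    At 27: go right to 17.
      At 17: go left to 26.
        At 26: go left to 18.
          At 18: go left to 9.
            9 is a leaf — visit 9.
          At 18: no right child.
          Visit 18.
        At 26: go right to 31.
          At 31: no left child.
          At 31: go right to 38.
            38 is a leaf — visit 38.
          Visit 31.
        Visit 26.
      At 17: go right to 25.
        At 25: no left child.
        At 25: go right to 14.
          At 14: go left to 39.
            At 39: no left child.
            At 39: go right to 28.
              28 is a leaf — visit 28.
            Visit 39.
          At 14: go right to 7.
            7 is a leaf — visit 7.
          Visit 14.
        Visit 25.
      Visit 17.
    Visit 27.
  At 15: no right child.
  Visit 15.
At 6: go right to 20.
  20 is a leaf — visit 20.
Visit 6.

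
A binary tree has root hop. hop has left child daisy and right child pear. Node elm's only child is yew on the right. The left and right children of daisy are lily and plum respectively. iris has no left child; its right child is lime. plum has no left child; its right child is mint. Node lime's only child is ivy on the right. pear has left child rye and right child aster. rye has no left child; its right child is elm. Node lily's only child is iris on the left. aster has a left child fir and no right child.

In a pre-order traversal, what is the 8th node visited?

mint

Pre-order visits the node, then its left subtree, then its right subtree.
Visit hop.
At hop: go left to daisy.
  Visit daisy.
  At daisy: go left to lily.
    Visit lily.
    At lily: go left to iris.
      Visit iris.
      At iris: no left child.
      At iris: go right to lime.
        Visit lime.
        At lime: no left child.
        At lime: go right to ivy.
          ivy is a leaf — visit ivy.
    At lily: no right child.
  At daisy: go right to plum.
    Visit plum.
    At plum: no left child.
    At plum: go right to mint.
      mint is a leaf — visit mint.
At hop: go right to pear.
  Visit pear.
  At pear: go left to rye.
    Visit rye.
    At rye: no left child.
    At rye: go right to elm.
      Visit elm.
      At elm: no left child.
      At elm: go right to yew.
        yew is a leaf — visit yew.
  At pear: go right to aster.
    Visit aster.
    At aster: go left to fir.
      fir is a leaf — visit fir.
    At aster: no right child.
Full pre-order sequence: hop, daisy, lily, iris, lime, ivy, plum, mint, pear, rye, elm, yew, aster, fir.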